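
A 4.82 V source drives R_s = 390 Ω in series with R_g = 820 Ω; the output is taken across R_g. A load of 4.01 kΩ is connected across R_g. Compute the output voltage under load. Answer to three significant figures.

The load sits in parallel with R_g: R_g‖R_L = (820 × 4010) / (820 + 4010) = 680.8 Ω.
V_out = 4.82 × 680.8 / (390 + 680.8) = 4.82 × 680.8/1071 = 3.06 V.

V_out ≈ 3.06 V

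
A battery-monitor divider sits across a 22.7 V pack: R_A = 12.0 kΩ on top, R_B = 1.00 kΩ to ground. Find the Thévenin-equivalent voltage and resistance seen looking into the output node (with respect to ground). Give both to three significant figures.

V_th = 1.75 V, R_th = 923 Ω

V_th is the open-circuit tap voltage: 22.7 × 1.00/(12.0 + 1.00) = 1.75 V.
With the supply zeroed, R_A and R_B appear in parallel from the tap: R_th = R_A‖R_B = (12.0 × 1.00)/13.00 = 923 Ω.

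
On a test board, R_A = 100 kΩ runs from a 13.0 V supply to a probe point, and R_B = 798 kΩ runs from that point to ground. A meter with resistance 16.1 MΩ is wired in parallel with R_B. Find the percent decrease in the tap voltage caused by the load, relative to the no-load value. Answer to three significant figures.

The divider's output (Thévenin) resistance is R_A‖R_B = 88.86 kΩ.
Fractional drop under load = R_th/(R_th + R_L) = 88.86 / (88.86 + 16100) = 0.005489.
So the output falls by 0.549 %.

0.549 %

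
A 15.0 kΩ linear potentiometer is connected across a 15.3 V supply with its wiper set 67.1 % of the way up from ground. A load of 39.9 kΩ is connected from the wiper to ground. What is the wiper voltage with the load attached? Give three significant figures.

V ≈ 9.48 V

The wiper splits the pot into (1−α)R = 4.935 kΩ above and αR = 10.06 kΩ below.
Lower section ‖ load = 8.037 kΩ.
V_wiper = 15.3 × 8.037/(4.935 + 8.037) = 9.48 V.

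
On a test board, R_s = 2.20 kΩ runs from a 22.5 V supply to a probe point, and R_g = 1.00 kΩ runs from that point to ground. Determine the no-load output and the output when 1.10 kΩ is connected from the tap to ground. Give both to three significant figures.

Unloaded: 7.03 V; loaded: 4.33 V

Open-circuit: V = 22.5 × 1.00/(2.20 + 1.00) = 7.03 V.
With the load, R_g becomes R_g‖R_L = 0.5238 kΩ, so V = 22.5 × 0.5238/2.724 = 4.33 V.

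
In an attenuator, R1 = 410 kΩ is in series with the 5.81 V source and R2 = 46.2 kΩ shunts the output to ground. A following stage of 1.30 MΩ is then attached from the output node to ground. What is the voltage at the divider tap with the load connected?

V_out ≈ 0.570 V

The load sits in parallel with R2: R2‖R_L = (46.2 × 1300) / (46.2 + 1300) = 44.61 kΩ.
V_out = 5.81 × 44.61 / (410 + 44.61) = 5.81 × 44.61/454.6 = 0.570 V.
(Unloaded it would have been 0.588 V.)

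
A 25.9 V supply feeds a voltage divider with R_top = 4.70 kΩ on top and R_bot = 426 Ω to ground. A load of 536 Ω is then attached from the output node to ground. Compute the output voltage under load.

The load sits in parallel with R_bot: R_bot‖R_L = (426 × 536) / (426 + 536) = 237.4 Ω.
V_out = 25.9 × 237.4 / (4700 + 237.4) = 25.9 × 237.4/4937 = 1.25 V.

V_out ≈ 1.25 V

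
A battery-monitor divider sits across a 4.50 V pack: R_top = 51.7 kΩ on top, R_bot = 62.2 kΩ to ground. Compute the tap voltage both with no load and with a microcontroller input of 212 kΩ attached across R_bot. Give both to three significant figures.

Open-circuit: V = 4.50 × 62.2/(51.7 + 62.2) = 2.46 V.
With the load, R_bot becomes R_bot‖R_L = 48.09 kΩ, so V = 4.50 × 48.09/99.79 = 2.17 V.

Unloaded: 2.46 V; loaded: 2.17 V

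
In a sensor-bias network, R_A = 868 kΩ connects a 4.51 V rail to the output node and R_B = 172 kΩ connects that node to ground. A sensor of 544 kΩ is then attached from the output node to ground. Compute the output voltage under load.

The load sits in parallel with R_B: R_B‖R_L = (172 × 544) / (172 + 544) = 130.7 kΩ.
V_out = 4.51 × 130.7 / (868 + 130.7) = 4.51 × 130.7/998.7 = 0.590 V.

V_out ≈ 0.590 V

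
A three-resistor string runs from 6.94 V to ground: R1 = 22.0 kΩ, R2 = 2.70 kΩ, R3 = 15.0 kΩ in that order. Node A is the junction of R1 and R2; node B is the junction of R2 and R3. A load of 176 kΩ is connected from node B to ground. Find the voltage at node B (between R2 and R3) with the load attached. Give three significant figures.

At node B, R3 is in parallel with the load: R3‖R_L = 13.82 kΩ.
Below node A the resistance is R2 + (R3‖R_L) = 16.52 kΩ, so V_A = 6.94 × 16.52/38.52 = 2.977 V.
Then V_B = V_A × (R3‖R_L)/(R2 + R3‖R_L) = 2.977 × 13.82/16.52 = 2.49 V.

V ≈ 2.49 V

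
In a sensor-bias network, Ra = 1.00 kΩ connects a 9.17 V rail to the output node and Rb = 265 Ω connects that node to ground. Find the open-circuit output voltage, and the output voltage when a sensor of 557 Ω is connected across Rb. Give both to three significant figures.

Open-circuit: V = 9.17 × 265/(1000 + 265) = 1.92 V.
With the load, Rb becomes Rb‖R_L = 179.6 Ω, so V = 9.17 × 179.6/1180 = 1.40 V.

Unloaded: 1.92 V; loaded: 1.40 V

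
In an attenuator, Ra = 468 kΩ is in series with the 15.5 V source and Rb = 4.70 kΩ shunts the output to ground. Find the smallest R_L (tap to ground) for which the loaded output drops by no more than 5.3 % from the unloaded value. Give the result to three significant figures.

R_L(min) ≈ 83.1 kΩ

Output resistance R_th = Ra‖Rb = (468 × 4.70)/472.7 = 4.653 kΩ.
The fractional drop is R_th/(R_th + R_L); requiring this ≤ 0.0530 gives R_L ≥ R_th(1/0.0530 − 1) = 4.653 × 17.87 = 83.1 kΩ.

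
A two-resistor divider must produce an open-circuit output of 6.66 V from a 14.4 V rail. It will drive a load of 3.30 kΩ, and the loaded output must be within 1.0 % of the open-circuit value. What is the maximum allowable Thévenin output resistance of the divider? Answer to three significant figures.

R_th ≤ 33.3 Ω

Loading drop = R_th/(R_th + R_L) ≤ 0.0100, so R_th ≤ R_L · ε/(1−ε) = 3.30 kΩ × 0.0100/0.9900 = 33.3 Ω.
(Any R1, R2 with R2/(R1+R2) = 0.463 and R1‖R2 ≤ 33.3 Ω will meet the spec.)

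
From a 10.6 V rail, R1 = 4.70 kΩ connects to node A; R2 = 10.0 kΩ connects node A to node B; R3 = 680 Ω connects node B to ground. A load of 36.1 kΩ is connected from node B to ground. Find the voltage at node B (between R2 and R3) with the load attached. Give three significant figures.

At node B, R3 is in parallel with the load: R3‖R_L = 667.4 Ω.
Below node A the resistance is R2 + (R3‖R_L) = 10670 Ω, so V_A = 10.6 × 10670/15370 = 7.358 V.
Then V_B = V_A × (R3‖R_L)/(R2 + R3‖R_L) = 7.358 × 667.4/10670 = 0.460 V.

V ≈ 0.460 V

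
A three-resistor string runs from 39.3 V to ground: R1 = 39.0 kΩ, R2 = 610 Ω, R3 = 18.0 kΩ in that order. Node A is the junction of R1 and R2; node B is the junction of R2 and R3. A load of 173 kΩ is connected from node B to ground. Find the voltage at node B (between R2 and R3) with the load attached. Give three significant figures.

V ≈ 11.5 V

At node B, R3 is in parallel with the load: R3‖R_L = 16300 Ω.
Below node A the resistance is R2 + (R3‖R_L) = 16910 Ω, so V_A = 39.3 × 16910/55910 = 11.89 V.
Then V_B = V_A × (R3‖R_L)/(R2 + R3‖R_L) = 11.89 × 16300/16910 = 11.5 V.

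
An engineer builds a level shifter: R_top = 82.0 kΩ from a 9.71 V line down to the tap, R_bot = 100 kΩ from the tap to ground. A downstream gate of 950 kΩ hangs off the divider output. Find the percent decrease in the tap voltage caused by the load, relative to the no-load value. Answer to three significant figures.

The divider's output (Thévenin) resistance is R_top‖R_bot = 45.05 kΩ.
Fractional drop under load = R_th/(R_th + R_L) = 45.05 / (45.05 + 950) = 0.04528.
So the output falls by 4.53 %.

4.53 %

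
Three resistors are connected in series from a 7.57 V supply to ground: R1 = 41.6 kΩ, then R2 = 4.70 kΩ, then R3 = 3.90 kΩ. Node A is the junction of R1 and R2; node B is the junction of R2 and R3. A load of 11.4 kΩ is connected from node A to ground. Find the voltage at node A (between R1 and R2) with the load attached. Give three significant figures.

Below node A the series string R2+R3 = 8.600 kΩ sits in parallel with the 11.4 kΩ load: 4.902 kΩ.
V_A = 7.57 × 4.902/(41.6 + 4.902) = 0.798 V.

V ≈ 0.798 V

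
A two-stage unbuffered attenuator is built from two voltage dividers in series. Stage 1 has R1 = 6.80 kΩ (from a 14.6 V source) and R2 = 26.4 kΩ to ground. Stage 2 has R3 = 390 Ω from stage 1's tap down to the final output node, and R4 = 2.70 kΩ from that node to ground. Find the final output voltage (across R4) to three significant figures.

V_out ≈ 3.69 V

Stage 2 presents R3+R4 = 3090 Ω as a load on stage 1's tap.
Stage 1's lower leg becomes R2‖(R3+R4) = 2766 Ω, so V_mid = 14.6 × 2766/9566 = 4.222 V.
Stage 2 is itself unloaded: V_out = V_mid × R4/(R3+R4) = 4.222 × 2700/3090 = 3.69 V.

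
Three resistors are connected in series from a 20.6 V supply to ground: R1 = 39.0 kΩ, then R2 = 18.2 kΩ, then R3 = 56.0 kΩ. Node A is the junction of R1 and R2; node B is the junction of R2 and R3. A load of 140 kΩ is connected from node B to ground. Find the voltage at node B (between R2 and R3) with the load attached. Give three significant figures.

V ≈ 8.48 V

At node B, R3 is in parallel with the load: R3‖R_L = 40.00 kΩ.
Below node A the resistance is R2 + (R3‖R_L) = 58.20 kΩ, so V_A = 20.6 × 58.20/97.20 = 12.33 V.
Then V_B = V_A × (R3‖R_L)/(R2 + R3‖R_L) = 12.33 × 40.00/58.20 = 8.48 V.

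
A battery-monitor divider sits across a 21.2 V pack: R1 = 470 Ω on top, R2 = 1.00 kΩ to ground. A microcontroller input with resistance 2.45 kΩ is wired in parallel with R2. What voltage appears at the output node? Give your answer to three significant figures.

V_out ≈ 12.8 V

The load sits in parallel with R2: R2‖R_L = (1000 × 2450) / (1000 + 2450) = 710.1 Ω.
V_out = 21.2 × 710.1 / (470 + 710.1) = 21.2 × 710.1/1180 = 12.8 V.
(Unloaded it would have been 14.4 V.)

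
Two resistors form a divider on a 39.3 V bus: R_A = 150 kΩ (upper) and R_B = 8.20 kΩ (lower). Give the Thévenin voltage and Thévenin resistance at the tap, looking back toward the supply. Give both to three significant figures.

V_th is the open-circuit tap voltage: 39.3 × 8.20/(150 + 8.20) = 2.04 V.
With the supply zeroed, R_A and R_B appear in parallel from the tap: R_th = R_A‖R_B = (150 × 8.20)/158.2 = 7.77 kΩ.

V_th = 2.04 V, R_th = 7.77 kΩ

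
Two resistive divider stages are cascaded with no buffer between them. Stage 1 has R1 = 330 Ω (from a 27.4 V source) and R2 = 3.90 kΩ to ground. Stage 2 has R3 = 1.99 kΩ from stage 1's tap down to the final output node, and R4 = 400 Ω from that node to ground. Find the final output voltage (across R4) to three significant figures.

Stage 2 presents R3+R4 = 2390 Ω as a load on stage 1's tap.
Stage 1's lower leg becomes R2‖(R3+R4) = 1482 Ω, so V_mid = 27.4 × 1482/1812 = 22.41 V.
Stage 2 is itself unloaded: V_out = V_mid × R4/(R3+R4) = 22.41 × 400/2390 = 3.75 V.

V_out ≈ 3.75 V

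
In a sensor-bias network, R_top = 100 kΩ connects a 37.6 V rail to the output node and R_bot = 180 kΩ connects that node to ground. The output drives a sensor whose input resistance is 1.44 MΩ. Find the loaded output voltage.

The load sits in parallel with R_bot: R_bot‖R_L = (180 × 1440) / (180 + 1440) = 160.0 kΩ.
V_out = 37.6 × 160.0 / (100 + 160.0) = 37.6 × 160.0/260.0 = 23.1 V.
(Unloaded it would have been 24.2 V.)

V_out ≈ 23.1 V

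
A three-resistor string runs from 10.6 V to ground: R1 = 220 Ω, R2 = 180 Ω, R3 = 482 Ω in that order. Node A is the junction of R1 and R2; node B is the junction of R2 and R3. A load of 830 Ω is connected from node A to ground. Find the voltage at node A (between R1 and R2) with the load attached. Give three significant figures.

V ≈ 6.64 V

Below node A the series string R2+R3 = 662.0 Ω sits in parallel with the 830 Ω load: 368.3 Ω.
V_A = 10.6 × 368.3/(220 + 368.3) = 6.64 V.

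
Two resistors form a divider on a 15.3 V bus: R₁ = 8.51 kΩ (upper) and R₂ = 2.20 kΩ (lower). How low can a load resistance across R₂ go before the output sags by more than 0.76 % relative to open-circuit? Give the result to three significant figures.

Output resistance R_th = R₁‖R₂ = (8.51 × 2.20)/10.71 = 1.748 kΩ.
The fractional drop is R_th/(R_th + R_L); requiring this ≤ 0.00760 gives R_L ≥ R_th(1/0.00760 − 1) = 1.748 × 130.6 = 228 kΩ.

R_L(min) ≈ 228 kΩ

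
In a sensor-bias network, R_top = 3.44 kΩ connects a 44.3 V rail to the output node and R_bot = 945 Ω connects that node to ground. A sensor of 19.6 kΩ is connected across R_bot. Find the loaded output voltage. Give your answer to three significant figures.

V_out ≈ 9.20 V

The load sits in parallel with R_bot: R_bot‖R_L = (945 × 19600) / (945 + 19600) = 901.5 Ω.
V_out = 44.3 × 901.5 / (3440 + 901.5) = 44.3 × 901.5/4342 = 9.20 V.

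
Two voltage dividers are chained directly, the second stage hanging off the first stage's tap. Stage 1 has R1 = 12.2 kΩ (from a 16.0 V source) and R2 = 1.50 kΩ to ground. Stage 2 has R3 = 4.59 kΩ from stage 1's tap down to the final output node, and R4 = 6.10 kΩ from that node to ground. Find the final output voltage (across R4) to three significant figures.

V_out ≈ 0.889 V

Stage 2 presents R3+R4 = 10.69 kΩ as a load on stage 1's tap.
Stage 1's lower leg becomes R2‖(R3+R4) = 1.315 kΩ, so V_mid = 16.0 × 1.315/13.52 = 1.557 V.
Stage 2 is itself unloaded: V_out = V_mid × R4/(R3+R4) = 1.557 × 6.10/10.69 = 0.889 V.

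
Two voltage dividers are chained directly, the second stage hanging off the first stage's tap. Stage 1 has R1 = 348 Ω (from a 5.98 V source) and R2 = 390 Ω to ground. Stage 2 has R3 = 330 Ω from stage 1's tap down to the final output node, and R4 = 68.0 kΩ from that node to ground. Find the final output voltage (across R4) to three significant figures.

V_out ≈ 3.14 V

Stage 2 presents R3+R4 = 68330 Ω as a load on stage 1's tap.
Stage 1's lower leg becomes R2‖(R3+R4) = 387.8 Ω, so V_mid = 5.98 × 387.8/735.8 = 3.152 V.
Stage 2 is itself unloaded: V_out = V_mid × R4/(R3+R4) = 3.152 × 68000/68330 = 3.14 V.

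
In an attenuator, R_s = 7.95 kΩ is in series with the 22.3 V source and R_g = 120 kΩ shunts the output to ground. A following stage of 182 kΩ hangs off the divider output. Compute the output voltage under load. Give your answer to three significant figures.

V_out ≈ 20.1 V

The load sits in parallel with R_g: R_g‖R_L = (120 × 182) / (120 + 182) = 72.32 kΩ.
V_out = 22.3 × 72.32 / (7.95 + 72.32) = 22.3 × 72.32/80.27 = 20.1 V.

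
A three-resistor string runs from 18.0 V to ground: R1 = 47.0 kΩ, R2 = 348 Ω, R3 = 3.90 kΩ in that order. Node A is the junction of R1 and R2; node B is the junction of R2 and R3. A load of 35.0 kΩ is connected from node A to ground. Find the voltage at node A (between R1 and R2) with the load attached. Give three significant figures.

V ≈ 1.34 V

Below node A the series string R2+R3 = 4248 Ω sits in parallel with the 35000 Ω load: 3788 Ω.
V_A = 18.0 × 3788/(47000 + 3788) = 1.34 V.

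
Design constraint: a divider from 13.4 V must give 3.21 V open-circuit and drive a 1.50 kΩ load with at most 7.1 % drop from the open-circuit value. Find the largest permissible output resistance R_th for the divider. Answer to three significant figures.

Loading drop = R_th/(R_th + R_L) ≤ 0.0710, so R_th ≤ R_L · ε/(1−ε) = 1.50 kΩ × 0.0710/0.9290 = 115 Ω.
(Any R1, R2 with R2/(R1+R2) = 0.240 and R1‖R2 ≤ 115 Ω will meet the spec.)

R_th ≤ 115 Ω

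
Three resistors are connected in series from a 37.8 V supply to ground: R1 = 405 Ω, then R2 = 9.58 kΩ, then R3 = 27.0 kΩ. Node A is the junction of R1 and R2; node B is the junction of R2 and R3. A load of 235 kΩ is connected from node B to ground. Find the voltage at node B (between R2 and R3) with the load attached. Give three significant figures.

V ≈ 26.8 V

At node B, R3 is in parallel with the load: R3‖R_L = 24220 Ω.
Below node A the resistance is R2 + (R3‖R_L) = 33800 Ω, so V_A = 37.8 × 33800/34200 = 37.35 V.
Then V_B = V_A × (R3‖R_L)/(R2 + R3‖R_L) = 37.35 × 24220/33800 = 26.8 V.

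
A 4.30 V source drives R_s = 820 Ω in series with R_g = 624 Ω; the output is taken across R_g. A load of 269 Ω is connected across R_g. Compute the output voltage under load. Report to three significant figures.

V_out ≈ 0.802 V

The load sits in parallel with R_g: R_g‖R_L = (624 × 269) / (624 + 269) = 188.0 Ω.
V_out = 4.30 × 188.0 / (820 + 188.0) = 4.30 × 188.0/1008 = 0.802 V.
(Unloaded it would have been 1.86 V.)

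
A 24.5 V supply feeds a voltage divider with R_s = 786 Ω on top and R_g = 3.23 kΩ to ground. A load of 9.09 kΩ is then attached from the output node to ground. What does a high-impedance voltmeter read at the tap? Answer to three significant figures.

V_out ≈ 18.4 V

The load sits in parallel with R_g: R_g‖R_L = (3230 × 9090) / (3230 + 9090) = 2383 Ω.
V_out = 24.5 × 2383 / (786 + 2383) = 24.5 × 2383/3169 = 18.4 V.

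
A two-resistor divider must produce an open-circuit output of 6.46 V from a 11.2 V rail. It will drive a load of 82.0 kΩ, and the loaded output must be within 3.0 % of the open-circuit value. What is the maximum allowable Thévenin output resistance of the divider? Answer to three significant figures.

R_th ≤ 2.54 kΩ

Loading drop = R_th/(R_th + R_L) ≤ 0.0300, so R_th ≤ R_L · ε/(1−ε) = 82.0 kΩ × 0.0300/0.9700 = 2.54 kΩ.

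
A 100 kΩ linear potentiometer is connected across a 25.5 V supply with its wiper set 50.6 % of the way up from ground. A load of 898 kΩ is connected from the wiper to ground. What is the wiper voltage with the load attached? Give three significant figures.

V ≈ 12.6 V

The wiper splits the pot into (1−α)R = 49.40 kΩ above and αR = 50.60 kΩ below.
Lower section ‖ load = 47.90 kΩ.
V_wiper = 25.5 × 47.90/(49.40 + 47.90) = 12.6 V.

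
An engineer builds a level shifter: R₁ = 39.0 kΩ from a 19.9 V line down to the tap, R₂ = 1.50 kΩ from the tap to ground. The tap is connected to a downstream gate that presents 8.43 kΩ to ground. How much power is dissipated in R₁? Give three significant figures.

Total resistance from the source is R₁ + (R₂‖R_L) = 40.27 kΩ, so I = 19.9/40.27 kΩ = 0.4941 mA.
P = I²·R₁ = (0.4941 mA)² × 39.0 kΩ = 9.52 mW.

P ≈ 9.52 mW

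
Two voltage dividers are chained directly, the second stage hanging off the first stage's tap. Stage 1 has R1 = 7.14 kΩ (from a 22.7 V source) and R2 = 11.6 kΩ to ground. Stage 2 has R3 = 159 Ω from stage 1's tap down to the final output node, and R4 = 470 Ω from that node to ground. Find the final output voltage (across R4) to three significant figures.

V_out ≈ 1.31 V

Stage 2 presents R3+R4 = 629.0 Ω as a load on stage 1's tap.
Stage 1's lower leg becomes R2‖(R3+R4) = 596.6 Ω, so V_mid = 22.7 × 596.6/7737 = 1.751 V.
Stage 2 is itself unloaded: V_out = V_mid × R4/(R3+R4) = 1.751 × 470/629.0 = 1.31 V.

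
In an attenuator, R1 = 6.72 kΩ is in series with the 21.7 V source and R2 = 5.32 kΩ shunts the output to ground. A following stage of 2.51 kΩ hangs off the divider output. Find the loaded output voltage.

V_out ≈ 4.39 V

The load sits in parallel with R2: R2‖R_L = (5.32 × 2.51) / (5.32 + 2.51) = 1.705 kΩ.
V_out = 21.7 × 1.705 / (6.72 + 1.705) = 21.7 × 1.705/8.425 = 4.39 V.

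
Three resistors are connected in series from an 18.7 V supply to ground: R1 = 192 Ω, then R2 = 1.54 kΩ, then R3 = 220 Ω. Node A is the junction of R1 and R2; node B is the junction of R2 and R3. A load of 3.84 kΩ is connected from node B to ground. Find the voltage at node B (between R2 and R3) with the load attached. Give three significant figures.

At node B, R3 is in parallel with the load: R3‖R_L = 208.1 Ω.
Below node A the resistance is R2 + (R3‖R_L) = 1748 Ω, so V_A = 18.7 × 1748/1940 = 16.85 V.
Then V_B = V_A × (R3‖R_L)/(R2 + R3‖R_L) = 16.85 × 208.1/1748 = 2.01 V.

V ≈ 2.01 V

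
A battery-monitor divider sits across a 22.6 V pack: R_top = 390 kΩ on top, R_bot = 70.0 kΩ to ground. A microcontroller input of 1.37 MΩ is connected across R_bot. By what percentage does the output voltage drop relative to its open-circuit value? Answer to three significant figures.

4.15 %

The divider's output (Thévenin) resistance is R_top‖R_bot = 59.35 kΩ.
Fractional drop under load = R_th/(R_th + R_L) = 59.35 / (59.35 + 1370) = 0.04152.
So the output falls by 4.15 %.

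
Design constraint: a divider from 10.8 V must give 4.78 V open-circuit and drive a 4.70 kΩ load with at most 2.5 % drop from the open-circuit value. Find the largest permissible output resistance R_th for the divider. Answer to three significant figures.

Loading drop = R_th/(R_th + R_L) ≤ 0.0250, so R_th ≤ R_L · ε/(1−ε) = 4.70 kΩ × 0.0250/0.9750 = 121 Ω.

R_th ≤ 121 Ω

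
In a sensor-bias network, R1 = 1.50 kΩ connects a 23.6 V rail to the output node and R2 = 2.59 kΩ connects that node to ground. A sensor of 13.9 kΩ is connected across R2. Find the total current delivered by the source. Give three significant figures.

R2‖R_L = 2.183 kΩ, so the source sees R1 + R2‖R_L = 3.683 kΩ.
I = 23.6 V / 3.683 kΩ = 6.41 mA.

I ≈ 6.41 mA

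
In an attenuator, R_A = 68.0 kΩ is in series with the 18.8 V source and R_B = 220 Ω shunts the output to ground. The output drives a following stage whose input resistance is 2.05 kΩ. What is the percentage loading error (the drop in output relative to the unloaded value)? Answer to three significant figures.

9.66 %

The divider's output (Thévenin) resistance is R_A‖R_B = 219.3 Ω.
Fractional drop under load = R_th/(R_th + R_L) = 219.3 / (219.3 + 2050) = 0.09663.
So the output falls by 9.66 %.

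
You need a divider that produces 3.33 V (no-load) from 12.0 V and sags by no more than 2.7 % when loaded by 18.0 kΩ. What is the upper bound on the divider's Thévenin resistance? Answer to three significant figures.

R_th ≤ 499 Ω

Loading drop = R_th/(R_th + R_L) ≤ 0.0270, so R_th ≤ R_L · ε/(1−ε) = 18.0 kΩ × 0.0270/0.9730 = 499 Ω.
(Any R1, R2 with R2/(R1+R2) = 0.278 and R1‖R2 ≤ 499 Ω will meet the spec.)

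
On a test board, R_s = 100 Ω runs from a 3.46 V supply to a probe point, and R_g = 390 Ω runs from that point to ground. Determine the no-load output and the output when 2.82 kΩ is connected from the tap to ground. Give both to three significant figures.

Unloaded: 2.75 V; loaded: 2.68 V

Open-circuit: V = 3.46 × 390/(100 + 390) = 2.75 V.
With the load, R_g becomes R_g‖R_L = 342.6 Ω, so V = 3.46 × 342.6/442.6 = 2.68 V.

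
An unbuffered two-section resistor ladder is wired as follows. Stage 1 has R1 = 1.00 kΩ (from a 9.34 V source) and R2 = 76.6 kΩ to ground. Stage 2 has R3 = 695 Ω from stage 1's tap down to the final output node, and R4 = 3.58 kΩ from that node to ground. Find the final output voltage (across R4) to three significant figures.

V_out ≈ 6.27 V

Stage 2 presents R3+R4 = 4275 Ω as a load on stage 1's tap.
Stage 1's lower leg becomes R2‖(R3+R4) = 4049 Ω, so V_mid = 9.34 × 4049/5049 = 7.490 V.
Stage 2 is itself unloaded: V_out = V_mid × R4/(R3+R4) = 7.490 × 3580/4275 = 6.27 V.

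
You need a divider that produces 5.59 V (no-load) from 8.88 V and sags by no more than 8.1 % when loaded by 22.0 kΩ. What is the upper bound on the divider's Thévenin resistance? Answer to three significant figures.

Loading drop = R_th/(R_th + R_L) ≤ 0.0810, so R_th ≤ R_L · ε/(1−ε) = 22.0 kΩ × 0.0810/0.9190 = 1.94 kΩ.

R_th ≤ 1.94 kΩ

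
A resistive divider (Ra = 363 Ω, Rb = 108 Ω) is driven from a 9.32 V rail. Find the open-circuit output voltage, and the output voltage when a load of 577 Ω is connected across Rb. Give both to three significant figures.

Open-circuit: V = 9.32 × 108/(363 + 108) = 2.14 V.
With the load, Rb becomes Rb‖R_L = 90.97 Ω, so V = 9.32 × 90.97/454.0 = 1.87 V.

Unloaded: 2.14 V; loaded: 1.87 V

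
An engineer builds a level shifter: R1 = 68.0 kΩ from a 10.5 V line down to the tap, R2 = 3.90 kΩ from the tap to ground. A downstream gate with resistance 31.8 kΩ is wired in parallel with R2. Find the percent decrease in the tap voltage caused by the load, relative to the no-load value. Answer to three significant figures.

Unloaded V = 10.5 × 3.90/71.90 = 0.56954 V.
Loaded: R2‖R_L = 3.474 kΩ, giving V = 10.5 × 3.474/71.47 = 0.51035 V.
Drop = (0.56954 − 0.51035) / 0.56954 = 10.4 %.

10.4 %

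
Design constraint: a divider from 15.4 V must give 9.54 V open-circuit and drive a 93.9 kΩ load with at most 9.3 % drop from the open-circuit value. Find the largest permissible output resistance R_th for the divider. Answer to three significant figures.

Loading drop = R_th/(R_th + R_L) ≤ 0.0930, so R_th ≤ R_L · ε/(1−ε) = 93.9 kΩ × 0.0930/0.9070 = 9.63 kΩ.
(Any R1, R2 with R2/(R1+R2) = 0.619 and R1‖R2 ≤ 9.63 kΩ will meet the spec.)

R_th ≤ 9.63 kΩ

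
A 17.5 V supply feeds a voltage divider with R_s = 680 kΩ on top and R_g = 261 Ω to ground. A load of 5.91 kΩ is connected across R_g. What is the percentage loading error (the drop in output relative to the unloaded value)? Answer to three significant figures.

The divider's output (Thévenin) resistance is R_s‖R_g = 260.9 Ω.
Fractional drop under load = R_th/(R_th + R_L) = 260.9 / (260.9 + 5910) = 0.04228.
So the output falls by 4.23 %.

4.23 %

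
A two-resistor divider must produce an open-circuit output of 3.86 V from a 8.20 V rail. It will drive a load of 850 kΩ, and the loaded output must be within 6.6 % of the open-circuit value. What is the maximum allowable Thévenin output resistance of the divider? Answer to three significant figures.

R_th ≤ 60.1 kΩ

Loading drop = R_th/(R_th + R_L) ≤ 0.0660, so R_th ≤ R_L · ε/(1−ε) = 850 kΩ × 0.0660/0.9340 = 60.1 kΩ.
(Any R1, R2 with R2/(R1+R2) = 0.471 and R1‖R2 ≤ 60.1 kΩ will meet the spec.)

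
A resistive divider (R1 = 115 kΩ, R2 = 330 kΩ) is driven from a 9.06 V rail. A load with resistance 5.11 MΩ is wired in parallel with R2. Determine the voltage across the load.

The load sits in parallel with R2: R2‖R_L = (330 × 5110) / (330 + 5110) = 310.0 kΩ.
V_out = 9.06 × 310.0 / (115 + 310.0) = 9.06 × 310.0/425.0 = 6.61 V.

V_out ≈ 6.61 V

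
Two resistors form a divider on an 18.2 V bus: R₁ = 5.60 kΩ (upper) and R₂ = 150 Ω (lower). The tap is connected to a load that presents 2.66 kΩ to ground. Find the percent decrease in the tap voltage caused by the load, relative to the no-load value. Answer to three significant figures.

The divider's output (Thévenin) resistance is R₁‖R₂ = 146.1 Ω.
Fractional drop under load = R_th/(R_th + R_L) = 146.1 / (146.1 + 2660) = 0.05206.
So the output falls by 5.21 %.

5.21 %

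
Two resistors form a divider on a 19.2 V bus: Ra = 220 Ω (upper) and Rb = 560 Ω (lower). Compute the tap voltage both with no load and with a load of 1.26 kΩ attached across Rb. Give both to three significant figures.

Open-circuit: V = 19.2 × 560/(220 + 560) = 13.8 V.
With the load, Rb becomes Rb‖R_L = 387.7 Ω, so V = 19.2 × 387.7/607.7 = 12.2 V.

Unloaded: 13.8 V; loaded: 12.2 V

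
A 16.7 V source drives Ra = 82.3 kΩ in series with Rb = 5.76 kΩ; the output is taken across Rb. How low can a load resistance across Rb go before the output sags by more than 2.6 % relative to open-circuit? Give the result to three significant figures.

R_L(min) ≈ 202 kΩ

Output resistance R_th = Ra‖Rb = (82.3 × 5.76)/88.06 = 5.383 kΩ.
The fractional drop is R_th/(R_th + R_L); requiring this ≤ 0.0260 gives R_L ≥ R_th(1/0.0260 − 1) = 5.383 × 37.46 = 202 kΩ.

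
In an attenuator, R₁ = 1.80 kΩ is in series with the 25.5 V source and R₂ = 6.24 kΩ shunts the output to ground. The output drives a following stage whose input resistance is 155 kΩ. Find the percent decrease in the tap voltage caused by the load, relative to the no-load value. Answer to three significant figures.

0.893 %

The divider's output (Thévenin) resistance is R₁‖R₂ = 1.397 kΩ.
Fractional drop under load = R_th/(R_th + R_L) = 1.397 / (1.397 + 155) = 0.008932.
So the output falls by 0.893 %.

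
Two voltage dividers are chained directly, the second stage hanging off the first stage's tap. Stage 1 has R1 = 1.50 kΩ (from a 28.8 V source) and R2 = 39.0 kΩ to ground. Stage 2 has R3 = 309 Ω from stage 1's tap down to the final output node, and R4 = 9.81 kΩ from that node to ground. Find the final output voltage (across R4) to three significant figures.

V_out ≈ 23.5 V

Stage 2 presents R3+R4 = 10120 Ω as a load on stage 1's tap.
Stage 1's lower leg becomes R2‖(R3+R4) = 8034 Ω, so V_mid = 28.8 × 8034/9534 = 24.27 V.
Stage 2 is itself unloaded: V_out = V_mid × R4/(R3+R4) = 24.27 × 9810/10120 = 23.5 V.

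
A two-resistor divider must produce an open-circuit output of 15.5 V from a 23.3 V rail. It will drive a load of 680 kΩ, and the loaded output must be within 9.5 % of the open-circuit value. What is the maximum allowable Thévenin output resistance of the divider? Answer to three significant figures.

Loading drop = R_th/(R_th + R_L) ≤ 0.0950, so R_th ≤ R_L · ε/(1−ε) = 680 kΩ × 0.0950/0.9050 = 71.4 kΩ.

R_th ≤ 71.4 kΩ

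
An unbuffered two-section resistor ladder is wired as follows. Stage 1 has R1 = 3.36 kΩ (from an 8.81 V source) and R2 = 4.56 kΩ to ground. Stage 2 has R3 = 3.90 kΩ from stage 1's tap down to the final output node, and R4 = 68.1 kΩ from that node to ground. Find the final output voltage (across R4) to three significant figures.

V_out ≈ 4.67 V

Stage 2 presents R3+R4 = 72.00 kΩ as a load on stage 1's tap.
Stage 1's lower leg becomes R2‖(R3+R4) = 4.288 kΩ, so V_mid = 8.81 × 4.288/7.648 = 4.940 V.
Stage 2 is itself unloaded: V_out = V_mid × R4/(R3+R4) = 4.940 × 68.1/72.00 = 4.67 V.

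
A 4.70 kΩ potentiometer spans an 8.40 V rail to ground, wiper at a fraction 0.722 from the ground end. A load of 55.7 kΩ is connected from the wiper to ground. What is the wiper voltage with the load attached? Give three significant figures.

V ≈ 5.96 V

The wiper splits the pot into (1−α)R = 1.307 kΩ above and αR = 3.393 kΩ below.
Lower section ‖ load = 3.199 kΩ.
V_wiper = 8.40 × 3.199/(1.307 + 3.199) = 5.96 V.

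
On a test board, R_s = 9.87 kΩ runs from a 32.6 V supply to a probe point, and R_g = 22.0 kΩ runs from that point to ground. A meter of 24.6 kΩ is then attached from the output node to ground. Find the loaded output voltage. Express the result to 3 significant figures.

The load sits in parallel with R_g: R_g‖R_L = (22.0 × 24.6) / (22.0 + 24.6) = 11.61 kΩ.
V_out = 32.6 × 11.61 / (9.87 + 11.61) = 32.6 × 11.61/21.48 = 17.6 V.
(Unloaded it would have been 22.5 V.)

V_out ≈ 17.6 V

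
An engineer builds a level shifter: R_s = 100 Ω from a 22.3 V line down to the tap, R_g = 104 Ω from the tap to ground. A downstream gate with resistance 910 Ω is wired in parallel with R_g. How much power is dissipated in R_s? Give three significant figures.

P ≈ 1330 mW

Total resistance from the source is R_s + (R_g‖R_L) = 193.3 Ω, so I = 22.3/193.3 Ω = 115.3 mA.
P = I²·R_s = (115.3 mA)² × 100 Ω = 1330 mW.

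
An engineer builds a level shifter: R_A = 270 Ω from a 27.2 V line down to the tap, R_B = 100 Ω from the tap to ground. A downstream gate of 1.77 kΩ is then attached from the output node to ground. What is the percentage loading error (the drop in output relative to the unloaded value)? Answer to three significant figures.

The divider's output (Thévenin) resistance is R_A‖R_B = 72.97 Ω.
Fractional drop under load = R_th/(R_th + R_L) = 72.97 / (72.97 + 1770) = 0.03960.
So the output falls by 3.96 %.

3.96 %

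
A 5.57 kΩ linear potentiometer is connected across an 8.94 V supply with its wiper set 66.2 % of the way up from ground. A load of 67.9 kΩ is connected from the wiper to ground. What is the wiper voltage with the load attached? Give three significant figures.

V ≈ 5.81 V

The wiper splits the pot into (1−α)R = 1.883 kΩ above and αR = 3.687 kΩ below.
Lower section ‖ load = 3.497 kΩ.
V_wiper = 8.94 × 3.497/(1.883 + 3.497) = 5.81 V.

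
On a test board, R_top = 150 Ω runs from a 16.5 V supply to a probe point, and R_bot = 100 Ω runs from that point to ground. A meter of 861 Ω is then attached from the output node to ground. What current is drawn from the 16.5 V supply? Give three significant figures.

R_bot‖R_L = 89.59 Ω, so the source sees R_top + R_bot‖R_L = 239.6 Ω.
I = 16.5 V / 239.6 Ω = 68.9 mA.

I ≈ 68.9 mA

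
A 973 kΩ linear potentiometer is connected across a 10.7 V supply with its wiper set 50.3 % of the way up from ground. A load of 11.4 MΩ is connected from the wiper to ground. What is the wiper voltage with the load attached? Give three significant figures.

V ≈ 5.27 V

The wiper splits the pot into (1−α)R = 483.6 kΩ above and αR = 489.4 kΩ below.
Lower section ‖ load = 469.3 kΩ.
V_wiper = 10.7 × 469.3/(483.6 + 469.3) = 5.27 V.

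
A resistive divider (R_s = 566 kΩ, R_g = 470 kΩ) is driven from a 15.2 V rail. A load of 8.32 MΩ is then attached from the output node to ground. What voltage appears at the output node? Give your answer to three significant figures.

The load sits in parallel with R_g: R_g‖R_L = (470 × 8320) / (470 + 8320) = 444.9 kΩ.
V_out = 15.2 × 444.9 / (566 + 444.9) = 15.2 × 444.9/1011 = 6.69 V.

V_out ≈ 6.69 V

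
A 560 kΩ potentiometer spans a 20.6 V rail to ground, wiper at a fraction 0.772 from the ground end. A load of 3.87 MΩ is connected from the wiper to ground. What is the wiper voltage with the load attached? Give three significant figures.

V ≈ 15.5 V

The wiper splits the pot into (1−α)R = 127.7 kΩ above and αR = 432.3 kΩ below.
Lower section ‖ load = 388.9 kΩ.
V_wiper = 20.6 × 388.9/(127.7 + 388.9) = 15.5 V.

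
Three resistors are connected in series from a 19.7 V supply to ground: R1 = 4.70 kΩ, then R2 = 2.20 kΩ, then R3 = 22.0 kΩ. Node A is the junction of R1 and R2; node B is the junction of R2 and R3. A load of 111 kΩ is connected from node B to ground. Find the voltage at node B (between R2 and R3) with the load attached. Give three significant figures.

V ≈ 14.3 V

At node B, R3 is in parallel with the load: R3‖R_L = 18.36 kΩ.
Below node A the resistance is R2 + (R3‖R_L) = 20.56 kΩ, so V_A = 19.7 × 20.56/25.26 = 16.03 V.
Then V_B = V_A × (R3‖R_L)/(R2 + R3‖R_L) = 16.03 × 18.36/20.56 = 14.3 V.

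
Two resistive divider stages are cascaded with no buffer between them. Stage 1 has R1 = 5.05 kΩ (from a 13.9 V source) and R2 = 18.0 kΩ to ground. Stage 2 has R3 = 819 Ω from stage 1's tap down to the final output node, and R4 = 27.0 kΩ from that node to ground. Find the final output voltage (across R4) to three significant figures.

Stage 2 presents R3+R4 = 27820 Ω as a load on stage 1's tap.
Stage 1's lower leg becomes R2‖(R3+R4) = 10930 Ω, so V_mid = 13.9 × 10930/15980 = 9.507 V.
Stage 2 is itself unloaded: V_out = V_mid × R4/(R3+R4) = 9.507 × 27000/27820 = 9.23 V.

V_out ≈ 9.23 V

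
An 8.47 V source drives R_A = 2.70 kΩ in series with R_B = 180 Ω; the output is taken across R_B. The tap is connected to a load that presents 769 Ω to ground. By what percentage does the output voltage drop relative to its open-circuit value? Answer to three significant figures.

18.0 %

Unloaded V = 8.47 × 180/2880 = 0.5294 V.
Loaded: R_B‖R_L = 145.9 Ω, giving V = 8.47 × 145.9/2846 = 0.4341 V.
Drop = (0.5294 − 0.4341) / 0.5294 = 18.0 %.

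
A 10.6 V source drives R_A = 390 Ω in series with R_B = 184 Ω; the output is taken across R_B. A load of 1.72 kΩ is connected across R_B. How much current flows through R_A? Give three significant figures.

R_B‖R_L = 166.2 Ω, so the source sees R_A + R_B‖R_L = 556.2 Ω.
I = 10.6 V / 556.2 Ω = 19.1 mA.

I ≈ 19.1 mA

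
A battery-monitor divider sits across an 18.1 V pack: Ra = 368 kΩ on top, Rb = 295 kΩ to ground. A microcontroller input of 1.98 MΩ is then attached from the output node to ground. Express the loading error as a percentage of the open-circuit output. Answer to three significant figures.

7.64 %

The divider's output (Thévenin) resistance is Ra‖Rb = 163.7 kΩ.
Fractional drop under load = R_th/(R_th + R_L) = 163.7 / (163.7 + 1980) = 0.07638.
So the output falls by 7.64 %.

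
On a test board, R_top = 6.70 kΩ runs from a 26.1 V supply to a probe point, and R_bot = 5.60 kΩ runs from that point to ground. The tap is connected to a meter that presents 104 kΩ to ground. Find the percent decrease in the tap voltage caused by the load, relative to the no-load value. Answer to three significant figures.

2.85 %

The divider's output (Thévenin) resistance is R_top‖R_bot = 3.050 kΩ.
Fractional drop under load = R_th/(R_th + R_L) = 3.050 / (3.050 + 104) = 0.02850.
So the output falls by 2.85 %.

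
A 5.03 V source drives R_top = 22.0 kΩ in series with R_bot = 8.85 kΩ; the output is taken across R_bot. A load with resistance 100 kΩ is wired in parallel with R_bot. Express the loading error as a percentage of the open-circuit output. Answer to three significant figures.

5.94 %

The divider's output (Thévenin) resistance is R_top‖R_bot = 6.311 kΩ.
Fractional drop under load = R_th/(R_th + R_L) = 6.311 / (6.311 + 100) = 0.05937.
So the output falls by 5.94 %.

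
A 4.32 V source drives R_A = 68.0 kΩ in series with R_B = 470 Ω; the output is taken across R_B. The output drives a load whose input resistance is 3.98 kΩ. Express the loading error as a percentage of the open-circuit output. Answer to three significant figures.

10.5 %

Unloaded V = 4.32 × 470/68470 = 0.029654 V.
Loaded: R_B‖R_L = 420.4 Ω, giving V = 4.32 × 420.4/68420 = 0.026541 V.
Drop = (0.029654 − 0.026541) / 0.029654 = 10.5 %.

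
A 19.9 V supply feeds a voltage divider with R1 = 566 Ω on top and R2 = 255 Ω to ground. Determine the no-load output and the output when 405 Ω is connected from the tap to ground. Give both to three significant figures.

Open-circuit: V = 19.9 × 255/(566 + 255) = 6.18 V.
With the load, R2 becomes R2‖R_L = 156.5 Ω, so V = 19.9 × 156.5/722.5 = 4.31 V.

Unloaded: 6.18 V; loaded: 4.31 V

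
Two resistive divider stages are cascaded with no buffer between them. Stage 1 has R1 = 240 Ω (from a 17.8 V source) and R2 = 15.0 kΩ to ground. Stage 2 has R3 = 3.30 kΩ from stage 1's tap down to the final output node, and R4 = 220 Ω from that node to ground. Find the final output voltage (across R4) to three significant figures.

V_out ≈ 1.03 V

Stage 2 presents R3+R4 = 3520 Ω as a load on stage 1's tap.
Stage 1's lower leg becomes R2‖(R3+R4) = 2851 Ω, so V_mid = 17.8 × 2851/3091 = 16.42 V.
Stage 2 is itself unloaded: V_out = V_mid × R4/(R3+R4) = 16.42 × 220/3520 = 1.03 V.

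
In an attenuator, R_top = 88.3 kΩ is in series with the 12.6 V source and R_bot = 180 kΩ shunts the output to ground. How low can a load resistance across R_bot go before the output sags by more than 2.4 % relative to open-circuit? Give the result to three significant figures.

Output resistance R_th = R_top‖R_bot = (88.3 × 180)/268.3 = 59.24 kΩ.
The fractional drop is R_th/(R_th + R_L); requiring this ≤ 0.0240 gives R_L ≥ R_th(1/0.0240 − 1) = 59.24 × 40.67 = 2.41 MΩ.

R_L(min) ≈ 2.41 MΩ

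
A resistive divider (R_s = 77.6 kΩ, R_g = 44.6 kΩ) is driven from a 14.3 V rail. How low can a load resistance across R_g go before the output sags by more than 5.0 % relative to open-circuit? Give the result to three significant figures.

R_L(min) ≈ 538 kΩ

Output resistance R_th = R_s‖R_g = (77.6 × 44.6)/122.2 = 28.32 kΩ.
The fractional drop is R_th/(R_th + R_L); requiring this ≤ 0.0500 gives R_L ≥ R_th(1/0.0500 − 1) = 28.32 × 19.00 = 538 kΩ.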